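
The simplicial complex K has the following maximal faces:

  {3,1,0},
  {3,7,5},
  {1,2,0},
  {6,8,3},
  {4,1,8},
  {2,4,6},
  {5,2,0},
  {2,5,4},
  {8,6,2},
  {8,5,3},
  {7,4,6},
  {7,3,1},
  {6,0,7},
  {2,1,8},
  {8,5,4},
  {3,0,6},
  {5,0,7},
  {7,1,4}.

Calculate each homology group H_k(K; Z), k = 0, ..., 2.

Take the total order 0 < 1 < 2 < 3 < 4 < 5 < 6 < 7 < 8 on the vertex set. Then K (dimension 2) consists of the simplices:

  0-simplices (9): [0], [1], [2], [3], [4], [5], [6], [7], [8]
  1-simplices (27): (27 of them)
  2-simplices (18): [0,1,2], [0,1,3], [0,2,5], [0,3,6], [0,5,7], [0,6,7], [1,2,8], [1,3,7], [1,4,7], [1,4,8], [2,4,5], [2,4,6], [2,6,8], [3,5,7], [3,5,8], [3,6,8], [4,5,8], [4,6,7]

giving chain groups C_0 ≅ Z^9, C_1 ≅ Z^27, C_2 ≅ Z^18.

Boundary ∂_1: C_1 → C_0 sends each edge [p,q] (with p < q) to q − p. For instance
  ∂[3,8] = [8] − [3].
The 9×27 boundary matrix has rank 8 and Smith normal form diag(1,1,1,1,1,1,1,1).

Boundary ∂_2: C_2 → C_1 maps a triangle to the signed sum of its edges. For instance
  ∂[3,6,8] = [6,8] − [3,8] + [3,6],
  ∂[0,3,6] = [3,6] − [0,6] + [0,3].
The 27×18 boundary matrix has rank 18 and Smith normal form diag(1,1,1,1,1,1,1,1,1,1,1,1,1,1,1,1,1,2).

Now H_k = ker ∂_k / im ∂_{k+1}, so:

  H_0: rank C_0 − rank ∂_1 = 9 − 8 = 1, and the invariant factors of ∂_1 are all 1, so H_0 ≅ Z.
  H_1: rank ker ∂_1 − rank ∂_2 = (27 − 8) − 18 = 1, and ∂_2 has invariant factor 2 > 1, so H_1 ≅ Z × Z/2.
  H_2: rank ker ∂_2 − rank ∂_3 = (18 − 18) − 0 = 0, and there is no ∂_3, so H_2 ≅ 0.

H_0 = Z,  H_1 = Z × Z/2,  H_2 = 0.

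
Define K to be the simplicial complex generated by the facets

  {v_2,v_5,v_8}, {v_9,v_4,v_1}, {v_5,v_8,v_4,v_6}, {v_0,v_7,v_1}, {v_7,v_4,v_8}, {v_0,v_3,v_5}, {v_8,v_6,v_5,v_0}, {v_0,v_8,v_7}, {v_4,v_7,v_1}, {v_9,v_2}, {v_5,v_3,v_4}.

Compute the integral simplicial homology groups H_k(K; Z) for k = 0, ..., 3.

Take the total order v_0 < v_1 < v_2 < v_3 < v_4 < v_5 < v_6 < v_7 < v_8 < v_9 on the vertex set. Then K (dimension 3) consists of the simplices:

  0-simplices (10): [v_0], [v_1], [v_2], [v_3], [v_4], [v_5], [v_6], [v_7], [v_8], [v_9]
  1-simplices (23): (23 of them)
  2-simplices (15): (15 of them)
  3-simplices (2): [v_0,v_5,v_6,v_8], [v_4,v_5,v_6,v_8]

so the chain groups are C_0 ≅ Z^10, C_1 ≅ Z^23, C_2 ≅ Z^15, C_3 ≅ Z^2.

The boundary map ∂_1: C_1 → C_0 sends each edge [p,q] (with p < q) to q − p.
The 10×23 boundary matrix has rank 9 and Smith normal form diag(1,1,1,1,1,1,1,1,1).

The boundary map ∂_2: C_2 → C_1 acts by ∂[p,q,r] = [q,r] − [p,r] + [p,q]. For instance
  ∂[v_4,v_7,v_8] = [v_7,v_8] − [v_4,v_8] + [v_4,v_7],
  ∂[v_2,v_5,v_8] = [v_5,v_8] − [v_2,v_8] + [v_2,v_5].
The resulting 23×15 matrix has rank 13, and its Smith normal form has invariant factors (1,1,1,1,1,1,1,1,1,1,1,1,1).

The boundary map ∂_3: C_3 → C_2 sends each 3-simplex σ to the alternating sum Σ_i (−1)^i (σ with its i-th vertex removed). For instance
  ∂[v_4,v_5,v_6,v_8] = [v_5,v_6,v_8] − [v_4,v_6,v_8] + [v_4,v_5,v_8] − [v_4,v_5,v_6],
  ∂[v_0,v_5,v_6,v_8] = [v_5,v_6,v_8] − [v_0,v_6,v_8] + [v_0,v_5,v_8] − [v_0,v_5,v_6].
As a 15×2 matrix over Z this has rank 2, with invariant factors (1,1).

Now H_k = ker ∂_k / im ∂_{k+1}, so:

  H_0: rank C_0 − rank ∂_1 = 10 − 9 = 1, and the invariant factors of ∂_1 are all 1, so H_0 = Z.
  H_1: rank ker ∂_1 − rank ∂_2 = (23 − 9) − 13 = 1, and the invariant factors of ∂_2 are all 1, so H_1 = Z.
  H_2: rank ker ∂_2 − rank ∂_3 = (15 − 13) − 2 = 0, and the invariant factors of ∂_3 are all 1, so H_2 = 0.
  H_3: rank ker ∂_3 − rank ∂_4 = (2 − 2) − 0 = 0, and there is no ∂_4, so H_3 = 0.

H_0 = Z,  H_1 = Z,  H_2 = 0,  H_3 = 0.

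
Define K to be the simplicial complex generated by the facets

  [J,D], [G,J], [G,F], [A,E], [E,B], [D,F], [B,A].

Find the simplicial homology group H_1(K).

Order the vertices as A < B < D < E < F < G < J. Listing each simplex with vertices in this order, K has dimension 1 with simplices:

  0-simplices (7): A, B, D, E, F, G, J
  1-simplices (7): AB, AE, BE, DF, DJ, FG, GJ

giving chain groups C_0 ≅ Z^7, C_1 ≅ Z^7.

∂_1: C_1 → C_0 sends each edge [p,q] (with p < q) to q − p.
As a 7×7 matrix over Z this has rank 5, with invariant factors (1,1,1,1,1).

Now H_k = ker ∂_k / im ∂_{k+1}, so:

  H_1: rank ker ∂_1 − rank ∂_2 = (7 − 5) − 0 = 2, and there is no ∂_2, so H_1 = Z^2.

(K is a triangulation of the disjoint union of the circle S^1 and the circle S^1.)

H_1 = Z^2.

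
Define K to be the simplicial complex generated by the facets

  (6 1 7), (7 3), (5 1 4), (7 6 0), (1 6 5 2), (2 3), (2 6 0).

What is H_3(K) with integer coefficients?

Fix the vertex order 0 < 1 < 2 < 3 < 4 < 5 < 6 < 7 and write every simplex with vertices in increasing order. Then dim K = 3 and the simplices of K are:

  0-simplices (8): [0], [1], [2], [3], [4], [5], [6], [7]
  1-simplices (15): [0,2], [0,6], [0,7], [1,2], [1,4], [1,5], [1,6], [1,7], [2,3], [2,5], [2,6], [3,7], [4,5], [5,6], [6,7]
  2-simplices (8): [0,2,6], [0,6,7], [1,2,5], [1,2,6], [1,4,5], [1,5,6], [1,6,7], [2,5,6]
  3-simplices (1): [1,2,5,6]

so the chain groups are C_0 ≅ Z^8, C_1 ≅ Z^15, C_2 ≅ Z^8, C_3 ≅ Z^1.

∂_1: C_1 → C_0 sends each edge [p,q] (with p < q) to q − p. For instance
  ∂[0,2] = [2] − [0].
This gives a 8×15 integer matrix of rank 7; reducing to Smith normal form yields diagonal entries (1,1,1,1,1,1,1).

∂_2: C_2 → C_1 maps a triangle to the signed sum of its edges. For instance
  ∂[1,5,6] = [5,6] − [1,6] + [1,5],
  ∂[0,2,6] = [2,6] − [0,6] + [0,2].
The 15×8 boundary matrix has rank 7 and Smith normal form diag(1,1,1,1,1,1,1).

The boundary map ∂_3: C_3 → C_2 sends each 3-simplex σ to the alternating sum Σ_i (−1)^i (σ with its i-th vertex removed). For instance
  ∂[1,2,5,6] = [2,5,6] − [1,5,6] + [1,2,6] − [1,2,5].
The resulting 8×1 matrix has rank 1, and its Smith normal form has invariant factors (1).

Reading off H_k = ker ∂_k / im ∂_{k+1}:

  H_3: rank ker ∂_3 − rank ∂_4 = (1 − 1) − 0 = 0, and there is no ∂_4, so H_3 ≅ 0.

H_3 = 0.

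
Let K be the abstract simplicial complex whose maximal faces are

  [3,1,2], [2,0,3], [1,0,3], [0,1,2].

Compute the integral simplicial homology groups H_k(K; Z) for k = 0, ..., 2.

H_0 = Z,  H_1 = 0,  H_2 = Z.

We work with the vertex ordering 0 < 1 < 2 < 3. The simplices of K, each written with vertices in increasing order, are:

  0-simplices (4): [0], [1], [2], [3]
  1-simplices (6): [0,1], [0,2], [0,3], [1,2], [1,3], [2,3]
  2-simplices (4): [0,1,2], [0,1,3], [0,2,3], [1,2,3]

giving chain groups C_0 ≅ Z^4, C_1 ≅ Z^6, C_2 ≅ Z^4.

Boundary ∂_1: C_1 → C_0 maps an edge to its endpoints' difference, ∂[p,q] = q − p. For instance
  ∂[2,3] = [3] − [2].
The resulting 4×6 matrix has rank 3, and its Smith normal form has invariant factors (1,1,1).

Boundary ∂_2: C_2 → C_1 acts by ∂[p,q,r] = [q,r] − [p,r] + [p,q]. For instance
  ∂[0,2,3] = [2,3] − [0,3] + [0,2],
  ∂[0,1,3] = [1,3] − [0,3] + [0,1].
The 6×4 boundary matrix has rank 3 and Smith normal form diag(1,1,1).

From H_k ≅ ker(∂_k) / im(∂_{k+1}) we obtain:

  H_0: rank C_0 − rank ∂_1 = 4 − 3 = 1, and the invariant factors of ∂_1 are all 1, so H_0 = Z.
  H_1: rank ker ∂_1 − rank ∂_2 = (6 − 3) − 3 = 0, and the invariant factors of ∂_2 are all 1, so H_1 = 0.
  H_2: rank ker ∂_2 − rank ∂_3 = (4 − 3) − 0 = 1, and there is no ∂_3, so H_2 = Z.

As a check, the Euler characteristic is 4 − 6 + 4 = 2, which agrees with 1 − 0 + 1 = 2.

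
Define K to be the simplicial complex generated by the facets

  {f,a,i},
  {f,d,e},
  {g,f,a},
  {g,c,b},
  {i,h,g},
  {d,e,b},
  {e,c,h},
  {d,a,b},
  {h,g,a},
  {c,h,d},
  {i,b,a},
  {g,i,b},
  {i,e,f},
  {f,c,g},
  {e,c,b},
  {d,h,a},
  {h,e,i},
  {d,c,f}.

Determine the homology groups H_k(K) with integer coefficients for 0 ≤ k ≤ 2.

H_0 = Z,  H_1 = Z ⊕ Z/2,  H_2 = 0.

Order the vertices as a < b < c < d < e < f < g < h < i. Listing each simplex with vertices in this order, K has dimension 2 with simplices:

  0-simplices (9): a, b, c, d, e, f, g, h, i
  1-simplices (27): ab, ad, af, ag, ah, ai, bc, bd, be, bg, bi, cd, ce, cf, cg, ch, de, df, dh, ef, eh, ei, fg, fi, gh, gi, hi
  2-simplices (18): abd, abi, adh, afg, afi, agh, bce, bcg, bde, bgi, cdf, cdh, ceh, cfg, def, efi, ehi, ghi

giving chain groups C_0 ≅ Z^9, C_1 ≅ Z^27, C_2 ≅ Z^18.

∂_1: C_1 → C_0 maps an edge to its endpoints' difference, ∂[p,q] = q − p.
The resulting 9×27 matrix has rank 8, and its Smith normal form has invariant factors (1,1,1,1,1,1,1,1).

The boundary map ∂_2: C_2 → C_1 acts by ∂[p,q,r] = [q,r] − [p,r] + [p,q]. For instance
  ∂afi = fi − ai + af,
  ∂ceh = eh − ch + ce.
As a 27×18 matrix over Z this has rank 18, with invariant factors (1,1,1,1,1,1,1,1,1,1,1,1,1,1,1,1,1,2).

Reading off H_k = ker ∂_k / im ∂_{k+1}:

  H_0: rank C_0 − rank ∂_1 = 9 − 8 = 1, and the invariant factors of ∂_1 are all 1, so H_0 ≅ Z.
  H_1: rank ker ∂_1 − rank ∂_2 = (27 − 8) − 18 = 1, and ∂_2 has invariant factor 2 > 1, so H_1 ≅ Z ⊕ Z/2.
  H_2: rank ker ∂_2 − rank ∂_3 = (18 − 18) − 0 = 0, and there is no ∂_3, so H_2 ≅ 0.

As a check, the Euler characteristic is 9 − 27 + 18 = 0, which agrees with 1 − 1 + 0 = 0.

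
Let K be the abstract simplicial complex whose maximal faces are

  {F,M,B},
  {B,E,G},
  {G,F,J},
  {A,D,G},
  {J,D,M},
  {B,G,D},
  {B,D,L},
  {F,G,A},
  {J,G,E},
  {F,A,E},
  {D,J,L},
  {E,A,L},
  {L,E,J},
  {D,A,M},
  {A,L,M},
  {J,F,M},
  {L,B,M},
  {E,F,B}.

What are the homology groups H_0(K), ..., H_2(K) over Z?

H_0 = Z,  H_1 = Z ⊕ Z/2,  H_2 = 0.

K has 9 vertices, 27 edges, 18 triangles.
rank ∂_0 = 0, rank ∂_1 = 8 ⇒ b_0 = 9 − 0 − 8 = 1; all invariant factors of ∂_1 are 1 so no torsion. So H_0 = Z.
rank ∂_1 = 8, rank ∂_2 = 18 ⇒ b_1 = 27 − 8 − 18 = 1; ∂_2 has invariant factor(s) [2] giving torsion. So H_1 = Z ⊕ Z/2.
rank ∂_2 = 18, rank ∂_3 = 0 ⇒ b_2 = 18 − 18 − 0 = 0. So H_2 = 0.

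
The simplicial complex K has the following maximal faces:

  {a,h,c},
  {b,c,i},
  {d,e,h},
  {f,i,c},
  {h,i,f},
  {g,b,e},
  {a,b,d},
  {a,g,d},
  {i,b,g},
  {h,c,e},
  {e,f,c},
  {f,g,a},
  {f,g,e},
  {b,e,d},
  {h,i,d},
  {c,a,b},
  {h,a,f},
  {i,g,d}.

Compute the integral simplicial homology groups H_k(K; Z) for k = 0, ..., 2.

H_0 ≅ Z,  H_1 ≅ Z ⊕ Z/2,  H_2 = 0.

K has 9 vertices, 27 edges, 18 triangles.
rank ∂_0 = 0, rank ∂_1 = 8 ⇒ b_0 = 9 − 0 − 8 = 1; all invariant factors of ∂_1 are 1 so no torsion. So H_0 ≅ Z.
rank ∂_1 = 8, rank ∂_2 = 18 ⇒ b_1 = 27 − 8 − 18 = 1; ∂_2 has invariant factor(s) [2] giving torsion. So H_1 ≅ Z ⊕ Z/2.
rank ∂_2 = 18, rank ∂_3 = 0 ⇒ b_2 = 18 − 18 − 0 = 0. So H_2 ≅ 0.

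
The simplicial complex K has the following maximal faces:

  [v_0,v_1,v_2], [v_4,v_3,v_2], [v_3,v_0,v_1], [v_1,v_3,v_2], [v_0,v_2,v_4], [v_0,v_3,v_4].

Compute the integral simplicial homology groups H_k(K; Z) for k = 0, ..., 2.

H_0 = Z,  H_1 = 0,  H_2 = Z.

We work with the vertex ordering v_0 < v_1 < v_2 < v_3 < v_4. The simplices of K, each written with vertices in increasing order, are:

  0-simplices (5): [v_0], [v_1], [v_2], [v_3], [v_4]
  1-simplices (9): [v_0,v_1], [v_0,v_2], [v_0,v_3], [v_0,v_4], [v_1,v_2], [v_1,v_3], [v_2,v_3], [v_2,v_4], [v_3,v_4]
  2-simplices (6): [v_0,v_1,v_2], [v_0,v_1,v_3], [v_0,v_2,v_4], [v_0,v_3,v_4], [v_1,v_2,v_3], [v_2,v_3,v_4]

giving chain groups C_0 ≅ Z^5, C_1 ≅ Z^9, C_2 ≅ Z^6.

The boundary map ∂_1: C_1 → C_0 maps an edge to its endpoints' difference, ∂[p,q] = q − p. For instance
  ∂[v_0,v_1] = [v_1] − [v_0].
This gives a 5×9 integer matrix of rank 4; reducing to Smith normal form yields diagonal entries (1,1,1,1).

Boundary ∂_2: C_2 → C_1 sends each 2-simplex [p,q,r] to [q,r] − [p,r] + [p,q]. For instance
  ∂[v_0,v_3,v_4] = [v_3,v_4] − [v_0,v_4] + [v_0,v_3],
  ∂[v_0,v_2,v_4] = [v_2,v_4] − [v_0,v_4] + [v_0,v_2].
The 9×6 boundary matrix has rank 5 and Smith normal form diag(1,1,1,1,1).

Now H_k = ker ∂_k / im ∂_{k+1}, so:

  H_0: rank C_0 − rank ∂_1 = 5 − 4 = 1, and the invariant factors of ∂_1 are all 1, so H_0 = Z.
  H_1: rank ker ∂_1 − rank ∂_2 = (9 − 4) − 5 = 0, and the invariant factors of ∂_2 are all 1, so H_1 = 0.
  H_2: rank ker ∂_2 − rank ∂_3 = (6 − 5) − 0 = 1, and there is no ∂_3, so H_2 = Z.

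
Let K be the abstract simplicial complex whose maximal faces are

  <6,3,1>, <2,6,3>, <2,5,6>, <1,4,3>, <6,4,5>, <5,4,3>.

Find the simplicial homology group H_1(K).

H_1 = Z.

Fix the vertex order 1 < 2 < 3 < 4 < 5 < 6 and write every simplex with vertices in increasing order. Then dim K = 2 and the simplices of K are:

  0-simplices (6): [1], [2], [3], [4], [5], [6]
  1-simplices (12): [1,3], [1,4], [1,6], [2,3], [2,5], [2,6], [3,4], [3,5], [3,6], [4,5], [4,6], [5,6]
  2-simplices (6): [1,3,4], [1,3,6], [2,3,6], [2,5,6], [3,4,5], [4,5,6]

Hence C_0 ≅ Z^6, C_1 ≅ Z^12, C_2 ≅ Z^6.

∂_1: C_1 → C_0 sends each edge [p,q] (with p < q) to q − p.
The resulting 6×12 matrix has rank 5, and its Smith normal form has invariant factors (1,1,1,1,1).

∂_2: C_2 → C_1 acts by ∂[p,q,r] = [q,r] − [p,r] + [p,q]. For instance
  ∂[4,5,6] = [5,6] − [4,6] + [4,5],
  ∂[2,3,6] = [3,6] − [2,6] + [2,3].
The 12×6 boundary matrix has rank 6 and Smith normal form diag(1,1,1,1,1,1).

Reading off H_k = ker ∂_k / im ∂_{k+1}:

  H_1: rank ker ∂_1 − rank ∂_2 = (12 − 5) − 6 = 1, and the invariant factors of ∂_2 are all 1, so H_1 ≅ Z.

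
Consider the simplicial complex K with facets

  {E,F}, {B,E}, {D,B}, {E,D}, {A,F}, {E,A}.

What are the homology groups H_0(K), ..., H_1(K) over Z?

Take the total order A < B < D < E < F on the vertex set. Then K (dimension 1) consists of the simplices:

  0-simplices (5): A, B, D, E, F
  1-simplices (6): AE, AF, BD, BE, DE, EF

Hence C_0 ≅ Z^5, C_1 ≅ Z^6.

Boundary ∂_1: C_1 → C_0 sends each edge [p,q] (with p < q) to q − p. For instance
  ∂BD = D − B.
As a 5×6 matrix over Z this has rank 4, with invariant factors (1,1,1,1).

Computing H_k = (kernel of ∂_k) / (image of ∂_{k+1}):

  H_0: rank C_0 − rank ∂_1 = 5 − 4 = 1, and the invariant factors of ∂_1 are all 1, so H_0 = Z.
  H_1: rank ker ∂_1 − rank ∂_2 = (6 − 4) − 0 = 2, and there is no ∂_2, so H_1 = Z^2.

H_0 ≅ Z,  H_1 ≅ Z^2.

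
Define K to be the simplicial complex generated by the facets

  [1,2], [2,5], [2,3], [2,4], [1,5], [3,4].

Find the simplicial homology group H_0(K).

K has 5 vertices, 6 edges.
rank ∂_0 = 0, rank ∂_1 = 4 ⇒ b_0 = 5 − 0 − 4 = 1; all invariant factors of ∂_1 are 1 so no torsion. So H_0 ≅ Z.

H_0 = Z.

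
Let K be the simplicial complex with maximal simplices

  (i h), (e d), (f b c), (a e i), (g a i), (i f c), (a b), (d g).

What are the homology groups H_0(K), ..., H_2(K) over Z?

H_0 = Z,  H_1 = Z^2,  H_2 = 0.

K has 9 vertices, 14 edges, 4 triangles.
rank ∂_0 = 0, rank ∂_1 = 8 ⇒ b_0 = 9 − 0 − 8 = 1; all invariant factors of ∂_1 are 1 so no torsion. So H_0 ≅ Z.
rank ∂_1 = 8, rank ∂_2 = 4 ⇒ b_1 = 14 − 8 − 4 = 2; all invariant factors of ∂_2 are 1 so no torsion. So H_1 ≅ Z^2.
rank ∂_2 = 4, rank ∂_3 = 0 ⇒ b_2 = 4 − 4 − 0 = 0. So H_2 ≅ 0.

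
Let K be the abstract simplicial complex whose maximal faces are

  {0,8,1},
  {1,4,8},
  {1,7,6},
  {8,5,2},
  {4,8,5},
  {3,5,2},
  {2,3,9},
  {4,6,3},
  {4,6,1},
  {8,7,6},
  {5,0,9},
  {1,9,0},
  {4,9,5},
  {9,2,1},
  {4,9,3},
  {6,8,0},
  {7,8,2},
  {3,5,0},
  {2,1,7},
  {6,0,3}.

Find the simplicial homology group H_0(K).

Fix the vertex order 0 < 1 < 2 < 3 < 4 < 5 < 6 < 7 < 8 < 9 and write every simplex with vertices in increasing order. Then dim K = 2 and the simplices of K are:

  0-simplices (10): [0], [1], [2], [3], [4], [5], [6], [7], [8], [9]
  1-simplices (30): (30 of them)
  2-simplices (20): (20 of them)

giving chain groups C_0 ≅ Z^10, C_1 ≅ Z^30, C_2 ≅ Z^20.

Boundary ∂_1: C_1 → C_0 is given by ∂[p,q] = [q] − [p]. For instance
  ∂[1,4] = [4] − [1].
The 10×30 boundary matrix has rank 9 and Smith normal form diag(1,1,1,1,1,1,1,1,1).

∂_2: C_2 → C_1 sends each 2-simplex [p,q,r] to [q,r] − [p,r] + [p,q]. For instance
  ∂[2,3,9] = [3,9] − [2,9] + [2,3],
  ∂[3,4,9] = [4,9] − [3,9] + [3,4].
The resulting 30×20 matrix has rank 20, and its Smith normal form has invariant factors (1,1,1,1,1,1,1,1,1,1,1,1,1,1,1,1,1,1,1,2).

Reading off H_k = ker ∂_k / im ∂_{k+1}:

  H_0: rank C_0 − rank ∂_1 = 10 − 9 = 1, and the invariant factors of ∂_1 are all 1, so H_0 = Z.

H_0 ≅ Z.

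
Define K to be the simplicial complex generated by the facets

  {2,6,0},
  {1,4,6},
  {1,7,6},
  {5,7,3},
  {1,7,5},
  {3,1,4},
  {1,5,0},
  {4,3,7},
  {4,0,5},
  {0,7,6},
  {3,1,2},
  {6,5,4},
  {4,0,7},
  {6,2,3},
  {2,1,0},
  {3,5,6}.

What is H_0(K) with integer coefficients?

Order the vertices as 0 < 1 < 2 < 3 < 4 < 5 < 6 < 7. Listing each simplex with vertices in this order, K has dimension 2 with simplices:

  0-simplices (8): [0], [1], [2], [3], [4], [5], [6], [7]
  1-simplices (24): (24 of them)
  2-simplices (16): [0,1,2], [0,1,5], [0,2,6], [0,4,5], [0,4,7], [0,6,7], [1,2,3], [1,3,4], [1,4,6], [1,5,7], [1,6,7], [2,3,6], [3,4,7], [3,5,6], [3,5,7], [4,5,6]

giving chain groups C_0 ≅ Z^8, C_1 ≅ Z^24, C_2 ≅ Z^16.

Boundary ∂_1: C_1 → C_0 sends each edge [p,q] (with p < q) to q − p. For instance
  ∂[2,3] = [3] − [2].
As a 8×24 matrix over Z this has rank 7, with invariant factors (1,1,1,1,1,1,1).

Boundary ∂_2: C_2 → C_1 sends each 2-simplex [p,q,r] to [q,r] − [p,r] + [p,q]. For instance
  ∂[0,2,6] = [2,6] − [0,6] + [0,2],
  ∂[3,4,7] = [4,7] − [3,7] + [3,4].
As a 24×16 matrix over Z this has rank 15, with invariant factors (1,1,1,1,1,1,1,1,1,1,1,1,1,1,1).

Reading off H_k = ker ∂_k / im ∂_{k+1}:

  H_0: rank C_0 − rank ∂_1 = 8 − 7 = 1, and the invariant factors of ∂_1 are all 1, so H_0 ≅ Z.

H_0 ≅ Z.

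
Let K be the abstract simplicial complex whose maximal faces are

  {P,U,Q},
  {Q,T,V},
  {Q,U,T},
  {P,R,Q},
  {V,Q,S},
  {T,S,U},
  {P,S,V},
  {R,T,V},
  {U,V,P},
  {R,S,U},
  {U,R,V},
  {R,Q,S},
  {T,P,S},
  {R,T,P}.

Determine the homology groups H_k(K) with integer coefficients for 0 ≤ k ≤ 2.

Order the vertices as P < Q < R < S < T < U < V. Listing each simplex with vertices in this order, K has dimension 2 with simplices:

  0-simplices (7): P, Q, R, S, T, U, V
  1-simplices (21): PQ, PR, PS, PT, PU, PV, QR, QS, QT, QU, QV, RS, RT, RU, RV, ST, SU, SV, TU, TV, UV
  2-simplices (14): PQR, PQU, PRT, PST, PSV, PUV, QRS, QSV, QTU, QTV, RSU, RTV, RUV, STU

Hence C_0 ≅ Z^7, C_1 ≅ Z^21, C_2 ≅ Z^14.

∂_1: C_1 → C_0 sends each edge [p,q] (with p < q) to q − p. For instance
  ∂PV = V − P.
The 7×21 boundary matrix has rank 6 and Smith normal form diag(1,1,1,1,1,1).

Boundary ∂_2: C_2 → C_1 sends each 2-simplex [p,q,r] to [q,r] − [p,r] + [p,q]. For instance
  ∂QRS = RS − QS + QR,
  ∂QTV = TV − QV + QT.
The resulting 21×14 matrix has rank 13, and its Smith normal form has invariant factors (1,1,1,1,1,1,1,1,1,1,1,1,1).

From H_k ≅ ker(∂_k) / im(∂_{k+1}) we obtain:

  H_0: rank C_0 − rank ∂_1 = 7 − 6 = 1, and the invariant factors of ∂_1 are all 1, so H_0 = Z.
  H_1: rank ker ∂_1 − rank ∂_2 = (21 − 6) − 13 = 2, and the invariant factors of ∂_2 are all 1, so H_1 = Z^2.
  H_2: rank ker ∂_2 − rank ∂_3 = (14 − 13) − 0 = 1, and there is no ∂_3, so H_2 = Z.

H_0 = Z,  H_1 = Z^2,  H_2 = Z.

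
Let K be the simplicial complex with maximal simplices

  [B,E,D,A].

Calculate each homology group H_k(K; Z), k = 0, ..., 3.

Order the vertices as A < B < D < E. Listing each simplex with vertices in this order, K has dimension 3 with simplices:

  0-simplices (4): A, B, D, E
  1-simplices (6): AB, AD, AE, BD, BE, DE
  2-simplices (4): ABD, ABE, ADE, BDE
  3-simplices (1): ABDE

giving chain groups C_0 ≅ Z^4, C_1 ≅ Z^6, C_2 ≅ Z^4, C_3 ≅ Z^1.

The boundary map ∂_1: C_1 → C_0 sends each edge [p,q] (with p < q) to q − p. For instance
  ∂BD = D − B.
The resulting 4×6 matrix has rank 3, and its Smith normal form has invariant factors (1,1,1).

Boundary ∂_2: C_2 → C_1 maps a triangle to the signed sum of its edges. For instance
  ∂BDE = DE − BE + BD,
  ∂ABD = BD − AD + AB.
As a 6×4 matrix over Z this has rank 3, with invariant factors (1,1,1).

Boundary ∂_3: C_3 → C_2 sends each 3-simplex σ to the alternating sum Σ_i (−1)^i (σ with its i-th vertex removed). For instance
  ∂ABDE = BDE − ADE + ABE − ABD.
The 4×1 boundary matrix has rank 1 and Smith normal form diag(1).

From H_k ≅ ker(∂_k) / im(∂_{k+1}) we obtain:

  H_0: rank C_0 − rank ∂_1 = 4 − 3 = 1, and the invariant factors of ∂_1 are all 1, so H_0 = Z.
  H_1: rank ker ∂_1 − rank ∂_2 = (6 − 3) − 3 = 0, and the invariant factors of ∂_2 are all 1, so H_1 = 0.
  H_2: rank ker ∂_2 − rank ∂_3 = (4 − 3) − 1 = 0, and the invariant factors of ∂_3 are all 1, so H_2 = 0.
  H_3: rank ker ∂_3 − rank ∂_4 = (1 − 1) − 0 = 0, and there is no ∂_4, so H_3 = 0.

As a check, the Euler characteristic is 4 − 6 + 4 − 1 = 1, which agrees with 1 − 0 + 0 − 0 = 1.

H_0 ≅ Z,  H_1 = 0,  H_2 = 0,  H_3 = 0.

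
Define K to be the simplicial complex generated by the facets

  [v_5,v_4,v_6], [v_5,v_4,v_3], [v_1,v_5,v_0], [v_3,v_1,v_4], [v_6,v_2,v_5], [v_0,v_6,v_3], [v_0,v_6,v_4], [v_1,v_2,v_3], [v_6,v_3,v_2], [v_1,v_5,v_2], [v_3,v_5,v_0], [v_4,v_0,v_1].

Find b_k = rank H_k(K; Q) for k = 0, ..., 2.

b_0 = 1, b_1 = 0, b_2 = 0.

Take the total order v_0 < v_1 < v_2 < v_3 < v_4 < v_5 < v_6 on the vertex set. Then K (dimension 2) consists of the simplices:

  0-simplices (7): [v_0], [v_1], [v_2], [v_3], [v_4], [v_5], [v_6]
  1-simplices (18): (18 of them)
  2-simplices (12): (12 of them)

giving chain groups C_0 ≅ Z^7, C_1 ≅ Z^18, C_2 ≅ Z^12.

∂_1: C_1 → C_0 maps an edge to its endpoints' difference, ∂[p,q] = q − p.
The 7×18 boundary matrix has rank 6 and Smith normal form diag(1,1,1,1,1,1).

The boundary map ∂_2: C_2 → C_1 maps a triangle to the signed sum of its edges. For instance
  ∂[v_1,v_2,v_3] = [v_2,v_3] − [v_1,v_3] + [v_1,v_2],
  ∂[v_2,v_5,v_6] = [v_5,v_6] − [v_2,v_6] + [v_2,v_5].
The 18×12 boundary matrix has rank 12 and Smith normal form diag(1,1,1,1,1,1,1,1,1,1,1,2).

Now H_k = ker ∂_k / im ∂_{k+1}, so:

  H_0: rank C_0 − rank ∂_1 = 7 − 6 = 1, and the invariant factors of ∂_1 are all 1, so H_0 ≅ Z.
  H_1: rank ker ∂_1 − rank ∂_2 = (18 − 6) − 12 = 0, and ∂_2 has invariant factor 2 > 1, so H_1 ≅ Z/2.
  H_2: rank ker ∂_2 − rank ∂_3 = (12 − 12) − 0 = 0, and there is no ∂_3, so H_2 ≅ 0.

(K is a triangulation of the real projective plane RP^2.)

Hence the Betti numbers are b_0 = 1, b_1 = 0, b_2 = 0.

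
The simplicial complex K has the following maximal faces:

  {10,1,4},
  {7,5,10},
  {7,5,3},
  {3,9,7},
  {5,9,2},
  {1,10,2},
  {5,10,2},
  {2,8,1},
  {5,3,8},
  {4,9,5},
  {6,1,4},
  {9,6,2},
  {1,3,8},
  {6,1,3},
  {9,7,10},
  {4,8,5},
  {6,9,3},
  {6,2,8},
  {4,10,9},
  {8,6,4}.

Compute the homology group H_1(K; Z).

H_1 ≅ Z ⊕ Z/2Z.

K has 10 vertices, 30 edges, 20 triangles.
rank ∂_1 = 9, rank ∂_2 = 20 ⇒ b_1 = 30 − 9 − 20 = 1; ∂_2 has invariant factor(s) [2] giving torsion. So H_1 ≅ Z ⊕ Z/2Z.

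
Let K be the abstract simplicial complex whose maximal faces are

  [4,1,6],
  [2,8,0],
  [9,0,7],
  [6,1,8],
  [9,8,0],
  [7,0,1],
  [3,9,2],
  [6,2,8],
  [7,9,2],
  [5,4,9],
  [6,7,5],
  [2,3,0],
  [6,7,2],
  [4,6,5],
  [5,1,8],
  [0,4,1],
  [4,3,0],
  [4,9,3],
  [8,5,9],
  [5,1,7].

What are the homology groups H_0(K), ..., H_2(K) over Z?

H_0 ≅ Z,  H_1 ≅ Z ⊕ Z/2Z,  H_2 = 0.

Fix the vertex order 0 < 1 < 2 < 3 < 4 < 5 < 6 < 7 < 8 < 9 and write every simplex with vertices in increasing order. Then dim K = 2 and the simplices of K are:

  0-simplices (10): [0], [1], [2], [3], [4], [5], [6], [7], [8], [9]
  1-simplices (30): (30 of them)
  2-simplices (20): (20 of them)

giving chain groups C_0 ≅ Z^10, C_1 ≅ Z^30, C_2 ≅ Z^20.

Boundary ∂_1: C_1 → C_0 sends each edge [p,q] (with p < q) to q − p. For instance
  ∂[0,7] = [7] − [0].
As a 10×30 matrix over Z this has rank 9, with invariant factors (1,1,1,1,1,1,1,1,1).

∂_2: C_2 → C_1 maps a triangle to the signed sum of its edges. For instance
  ∂[5,6,7] = [6,7] − [5,7] + [5,6],
  ∂[0,8,9] = [8,9] − [0,9] + [0,8].
As a 30×20 matrix over Z this has rank 20, with invariant factors (1,1,1,1,1,1,1,1,1,1,1,1,1,1,1,1,1,1,1,2).

Now H_k = ker ∂_k / im ∂_{k+1}, so:

  H_0: rank C_0 − rank ∂_1 = 10 − 9 = 1, and the invariant factors of ∂_1 are all 1, so H_0 ≅ Z.
  H_1: rank ker ∂_1 − rank ∂_2 = (30 − 9) − 20 = 1, and ∂_2 has invariant factor 2 > 1, so H_1 ≅ Z ⊕ Z/2Z.
  H_2: rank ker ∂_2 − rank ∂_3 = (20 − 20) − 0 = 0, and there is no ∂_3, so H_2 ≅ 0.

As a check, the Euler characteristic is 10 − 30 + 20 = 0, which agrees with 1 − 1 + 0 = 0.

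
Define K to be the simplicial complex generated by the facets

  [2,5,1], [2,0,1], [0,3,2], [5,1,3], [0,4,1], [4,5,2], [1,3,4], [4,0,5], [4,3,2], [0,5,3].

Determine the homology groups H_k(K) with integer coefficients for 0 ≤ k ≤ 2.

Order the vertices as 0 < 1 < 2 < 3 < 4 < 5. Listing each simplex with vertices in this order, K has dimension 2 with simplices:

  0-simplices (6): [0], [1], [2], [3], [4], [5]
  1-simplices (15): [0,1], [0,2], [0,3], [0,4], [0,5], [1,2], [1,3], [1,4], [1,5], [2,3], [2,4], [2,5], [3,4], [3,5], [4,5]
  2-simplices (10): [0,1,2], [0,1,4], [0,2,3], [0,3,5], [0,4,5], [1,2,5], [1,3,4], [1,3,5], [2,3,4], [2,4,5]

Hence C_0 ≅ Z^6, C_1 ≅ Z^15, C_2 ≅ Z^10.

The boundary map ∂_1: C_1 → C_0 maps an edge to its endpoints' difference, ∂[p,q] = q − p. For instance
  ∂[0,2] = [2] − [0].
As a 6×15 matrix over Z this has rank 5, with invariant factors (1,1,1,1,1).

The boundary map ∂_2: C_2 → C_1 acts by ∂[p,q,r] = [q,r] − [p,r] + [p,q]. For instance
  ∂[0,2,3] = [2,3] − [0,3] + [0,2],
  ∂[1,2,5] = [2,5] − [1,5] + [1,2].
This gives a 15×10 integer matrix of rank 10; reducing to Smith normal form yields diagonal entries (1,1,1,1,1,1,1,1,1,2).

From H_k ≅ ker(∂_k) / im(∂_{k+1}) we obtain:

  H_0: rank C_0 − rank ∂_1 = 6 − 5 = 1, and the invariant factors of ∂_1 are all 1, so H_0 = Z.
  H_1: rank ker ∂_1 − rank ∂_2 = (15 − 5) − 10 = 0, and ∂_2 has invariant factor 2 > 1, so H_1 = Z/2Z.
  H_2: rank ker ∂_2 − rank ∂_3 = (10 − 10) − 0 = 0, and there is no ∂_3, so H_2 = 0.

H_0 = Z,  H_1 = Z/2Z,  H_2 = 0.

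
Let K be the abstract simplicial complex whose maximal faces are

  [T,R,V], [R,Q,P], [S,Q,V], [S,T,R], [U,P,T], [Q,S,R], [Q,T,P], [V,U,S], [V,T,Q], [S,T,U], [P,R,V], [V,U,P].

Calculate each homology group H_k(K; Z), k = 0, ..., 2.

H_0 = Z,  H_1 = Z/2,  H_2 = 0.

We work with the vertex ordering P < Q < R < S < T < U < V. The simplices of K, each written with vertices in increasing order, are:

  0-simplices (7): P, Q, R, S, T, U, V
  1-simplices (18): PQ, PR, PT, PU, PV, QR, QS, QT, QV, RS, RT, RV, ST, SU, SV, TU, TV, UV
  2-simplices (12): PQR, PQT, PRV, PTU, PUV, QRS, QSV, QTV, RST, RTV, STU, SUV

so the chain groups are C_0 ≅ Z^7, C_1 ≅ Z^18, C_2 ≅ Z^12.

∂_1: C_1 → C_0 sends each edge [p,q] (with p < q) to q − p. For instance
  ∂QT = T − Q.
The resulting 7×18 matrix has rank 6, and its Smith normal form has invariant factors (1,1,1,1,1,1).

Boundary ∂_2: C_2 → C_1 acts by ∂[p,q,r] = [q,r] − [p,r] + [p,q]. For instance
  ∂QSV = SV − QV + QS,
  ∂RST = ST − RT + RS.
As a 18×12 matrix over Z this has rank 12, with invariant factors (1,1,1,1,1,1,1,1,1,1,1,2).

From H_k ≅ ker(∂_k) / im(∂_{k+1}) we obtain:

  H_0: rank C_0 − rank ∂_1 = 7 − 6 = 1, and the invariant factors of ∂_1 are all 1, so H_0 ≅ Z.
  H_1: rank ker ∂_1 − rank ∂_2 = (18 − 6) − 12 = 0, and ∂_2 has invariant factor 2 > 1, so H_1 ≅ Z/2.
  H_2: rank ker ∂_2 − rank ∂_3 = (12 − 12) − 0 = 0, and there is no ∂_3, so H_2 ≅ 0.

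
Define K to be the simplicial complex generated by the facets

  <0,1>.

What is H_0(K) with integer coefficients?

Take the total order 0 < 1 on the vertex set. Then K (dimension 1) consists of the simplices:

  0-simplices (2): [0], [1]
  1-simplices (1): [0,1]

giving chain groups C_0 ≅ Z^2, C_1 ≅ Z^1.

The boundary map ∂_1: C_1 → C_0 is given by ∂[p,q] = [q] − [p]. For instance
  ∂[0,1] = [1] − [0].
The resulting 2×1 matrix has rank 1, and its Smith normal form has invariant factors (1).

Now H_k = ker ∂_k / im ∂_{k+1}, so:

  H_0: rank C_0 − rank ∂_1 = 2 − 1 = 1, and the invariant factors of ∂_1 are all 1, so H_0 = Z.

H_0 = Z.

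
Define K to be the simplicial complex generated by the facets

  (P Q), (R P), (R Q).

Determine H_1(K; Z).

H_1 = Z.

Fix the vertex order P < Q < R and write every simplex with vertices in increasing order. Then dim K = 1 and the simplices of K are:

  0-simplices (3): P, Q, R
  1-simplices (3): PQ, PR, QR

giving chain groups C_0 ≅ Z^3, C_1 ≅ Z^3.

The boundary map ∂_1: C_1 → C_0 sends each edge [p,q] (with p < q) to q − p. For instance
  ∂QR = R − Q.
This gives a 3×3 integer matrix of rank 2; reducing to Smith normal form yields diagonal entries (1,1).

Computing H_k = (kernel of ∂_k) / (image of ∂_{k+1}):

  H_1: rank ker ∂_1 − rank ∂_2 = (3 − 2) − 0 = 1, and there is no ∂_2, so H_1 = Z.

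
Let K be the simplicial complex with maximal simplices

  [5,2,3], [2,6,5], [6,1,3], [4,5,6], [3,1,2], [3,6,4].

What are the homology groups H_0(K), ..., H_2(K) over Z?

Order the vertices as 1 < 2 < 3 < 4 < 5 < 6. Listing each simplex with vertices in this order, K has dimension 2 with simplices:

  0-simplices (6): [1], [2], [3], [4], [5], [6]
  1-simplices (12): [1,2], [1,3], [1,6], [2,3], [2,5], [2,6], [3,4], [3,5], [3,6], [4,5], [4,6], [5,6]
  2-simplices (6): [1,2,3], [1,3,6], [2,3,5], [2,5,6], [3,4,6], [4,5,6]

so the chain groups are C_0 ≅ Z^6, C_1 ≅ Z^12, C_2 ≅ Z^6.

∂_1: C_1 → C_0 is given by ∂[p,q] = [q] − [p]. For instance
  ∂[1,6] = [6] − [1].
The 6×12 boundary matrix has rank 5 and Smith normal form diag(1,1,1,1,1).

Boundary ∂_2: C_2 → C_1 maps a triangle to the signed sum of its edges. For instance
  ∂[4,5,6] = [5,6] − [4,6] + [4,5],
  ∂[3,4,6] = [4,6] − [3,6] + [3,4].
The 12×6 boundary matrix has rank 6 and Smith normal form diag(1,1,1,1,1,1).

From H_k ≅ ker(∂_k) / im(∂_{k+1}) we obtain:

  H_0: rank C_0 − rank ∂_1 = 6 − 5 = 1, and the invariant factors of ∂_1 are all 1, so H_0 = Z.
  H_1: rank ker ∂_1 − rank ∂_2 = (12 − 5) − 6 = 1, and the invariant factors of ∂_2 are all 1, so H_1 = Z.
  H_2: rank ker ∂_2 − rank ∂_3 = (6 − 6) − 0 = 0, and there is no ∂_3, so H_2 = 0.

As a check, the Euler characteristic is 6 − 12 + 6 = 0, which agrees with 1 − 1 + 0 = 0.

H_0 ≅ Z,  H_1 ≅ Z,  H_2 = 0.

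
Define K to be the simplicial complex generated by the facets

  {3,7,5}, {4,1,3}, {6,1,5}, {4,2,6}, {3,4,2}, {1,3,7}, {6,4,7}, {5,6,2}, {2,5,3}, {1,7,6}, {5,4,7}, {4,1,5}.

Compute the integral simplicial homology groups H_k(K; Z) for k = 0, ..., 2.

H_0 = Z,  H_1 = Z/2,  H_2 = 0.

We work with the vertex ordering 1 < 2 < 3 < 4 < 5 < 6 < 7. The simplices of K, each written with vertices in increasing order, are:

  0-simplices (7): [1], [2], [3], [4], [5], [6], [7]
  1-simplices (18): [1,3], [1,4], [1,5], [1,6], [1,7], [2,3], [2,4], [2,5], [2,6], [3,4], [3,5], [3,7], [4,5], [4,6], [4,7], [5,6], [5,7], [6,7]
  2-simplices (12): [1,3,4], [1,3,7], [1,4,5], [1,5,6], [1,6,7], [2,3,4], [2,3,5], [2,4,6], [2,5,6], [3,5,7], [4,5,7], [4,6,7]

giving chain groups C_0 ≅ Z^7, C_1 ≅ Z^18, C_2 ≅ Z^12.

∂_1: C_1 → C_0 sends each edge [p,q] (with p < q) to q − p. For instance
  ∂[1,6] = [6] − [1].
The resulting 7×18 matrix has rank 6, and its Smith normal form has invariant factors (1,1,1,1,1,1).

∂_2: C_2 → C_1 sends each 2-simplex [p,q,r] to [q,r] − [p,r] + [p,q]. For instance
  ∂[1,5,6] = [5,6] − [1,6] + [1,5],
  ∂[1,3,7] = [3,7] − [1,7] + [1,3].
The 18×12 boundary matrix has rank 12 and Smith normal form diag(1,1,1,1,1,1,1,1,1,1,1,2).

Reading off H_k = ker ∂_k / im ∂_{k+1}:

  H_0: rank C_0 − rank ∂_1 = 7 − 6 = 1, and the invariant factors of ∂_1 are all 1, so H_0 = Z.
  H_1: rank ker ∂_1 − rank ∂_2 = (18 − 6) − 12 = 0, and ∂_2 has invariant factor 2 > 1, so H_1 = Z/2.
  H_2: rank ker ∂_2 − rank ∂_3 = (12 − 12) − 0 = 0, and there is no ∂_3, so H_2 = 0.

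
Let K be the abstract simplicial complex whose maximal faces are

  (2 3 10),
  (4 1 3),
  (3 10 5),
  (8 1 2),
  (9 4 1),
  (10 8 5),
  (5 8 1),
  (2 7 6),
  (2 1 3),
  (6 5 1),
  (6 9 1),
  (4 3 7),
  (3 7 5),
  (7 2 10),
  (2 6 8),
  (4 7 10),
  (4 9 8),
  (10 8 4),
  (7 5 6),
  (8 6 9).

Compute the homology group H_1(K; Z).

H_1 = Z × Z/2.

Order the vertices as 1 < 2 < 3 < 4 < 5 < 6 < 7 < 8 < 9 < 10. Listing each simplex with vertices in this order, K has dimension 2 with simplices:

  0-simplices (10): [1], [2], [3], [4], [5], [6], [7], [8], [9], [10]
  1-simplices (30): (30 of them)
  2-simplices (20): (20 of them)

so the chain groups are C_0 ≅ Z^10, C_1 ≅ Z^30, C_2 ≅ Z^20.

Boundary ∂_1: C_1 → C_0 sends each edge [p,q] (with p < q) to q − p. For instance
  ∂[5,7] = [7] − [5].
This gives a 10×30 integer matrix of rank 9; reducing to Smith normal form yields diagonal entries (1,1,1,1,1,1,1,1,1).

Boundary ∂_2: C_2 → C_1 maps a triangle to the signed sum of its edges. For instance
  ∂[1,6,9] = [6,9] − [1,9] + [1,6],
  ∂[6,8,9] = [8,9] − [6,9] + [6,8].
As a 30×20 matrix over Z this has rank 20, with invariant factors (1,1,1,1,1,1,1,1,1,1,1,1,1,1,1,1,1,1,1,2).

From H_k ≅ ker(∂_k) / im(∂_{k+1}) we obtain:

  H_1: rank ker ∂_1 − rank ∂_2 = (30 − 9) − 20 = 1, and ∂_2 has invariant factor 2 > 1, so H_1 ≅ Z × Z/2.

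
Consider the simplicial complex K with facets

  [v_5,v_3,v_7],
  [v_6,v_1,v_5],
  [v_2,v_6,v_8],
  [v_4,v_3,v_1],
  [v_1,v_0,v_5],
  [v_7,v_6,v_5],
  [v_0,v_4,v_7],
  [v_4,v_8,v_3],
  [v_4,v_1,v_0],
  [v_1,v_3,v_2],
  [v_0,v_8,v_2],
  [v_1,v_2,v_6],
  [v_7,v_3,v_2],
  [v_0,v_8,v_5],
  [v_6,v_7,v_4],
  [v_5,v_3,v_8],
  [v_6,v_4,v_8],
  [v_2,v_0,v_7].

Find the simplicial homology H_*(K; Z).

Fix the vertex order v_0 < v_1 < v_2 < v_3 < v_4 < v_5 < v_6 < v_7 < v_8 and write every simplex with vertices in increasing order. Then dim K = 2 and the simplices of K are:

  0-simplices (9): [v_0], [v_1], [v_2], [v_3], [v_4], [v_5], [v_6], [v_7], [v_8]
  1-simplices (27): (27 of them)
  2-simplices (18): (18 of them)

so the chain groups are C_0 ≅ Z^9, C_1 ≅ Z^27, C_2 ≅ Z^18.

∂_1: C_1 → C_0 sends each edge [p,q] (with p < q) to q − p.
The resulting 9×27 matrix has rank 8, and its Smith normal form has invariant factors (1,1,1,1,1,1,1,1).

Boundary ∂_2: C_2 → C_1 sends each 2-simplex [p,q,r] to [q,r] − [p,r] + [p,q]. For instance
  ∂[v_0,v_2,v_8] = [v_2,v_8] − [v_0,v_8] + [v_0,v_2],
  ∂[v_0,v_2,v_7] = [v_2,v_7] − [v_0,v_7] + [v_0,v_2].
The resulting 27×18 matrix has rank 17, and its Smith normal form has invariant factors (1,1,1,1,1,1,1,1,1,1,1,1,1,1,1,1,1).

Computing H_k = (kernel of ∂_k) / (image of ∂_{k+1}):

  H_0: rank C_0 − rank ∂_1 = 9 − 8 = 1, and the invariant factors of ∂_1 are all 1, so H_0 = Z.
  H_1: rank ker ∂_1 − rank ∂_2 = (27 − 8) − 17 = 2, and the invariant factors of ∂_2 are all 1, so H_1 = Z^2.
  H_2: rank ker ∂_2 − rank ∂_3 = (18 − 17) − 0 = 1, and there is no ∂_3, so H_2 = Z.

As a check, the Euler characteristic is 9 − 27 + 18 = 0, which agrees with 1 − 2 + 1 = 0.

H_0 ≅ Z,  H_1 ≅ Z^2,  H_2 ≅ Z.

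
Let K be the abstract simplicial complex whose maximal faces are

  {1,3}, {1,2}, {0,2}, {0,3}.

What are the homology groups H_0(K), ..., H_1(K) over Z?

Fix the vertex order 0 < 1 < 2 < 3 and write every simplex with vertices in increasing order. Then dim K = 1 and the simplices of K are:

  0-simplices (4): [0], [1], [2], [3]
  1-simplices (4): [0,2], [0,3], [1,2], [1,3]

giving chain groups C_0 ≅ Z^4, C_1 ≅ Z^4.

Boundary ∂_1: C_1 → C_0 sends each edge [p,q] (with p < q) to q − p.
This gives a 4×4 integer matrix of rank 3; reducing to Smith normal form yields diagonal entries (1,1,1).

Reading off H_k = ker ∂_k / im ∂_{k+1}:

  H_0: rank C_0 − rank ∂_1 = 4 − 3 = 1, and the invariant factors of ∂_1 are all 1, so H_0 = Z.
  H_1: rank ker ∂_1 − rank ∂_2 = (4 − 3) − 0 = 1, and there is no ∂_2, so H_1 = Z.

(K is a triangulation of the circle S^1.)

H_0 = Z,  H_1 = Z.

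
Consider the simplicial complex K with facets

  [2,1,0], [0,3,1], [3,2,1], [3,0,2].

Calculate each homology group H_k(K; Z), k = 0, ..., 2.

H_0 = Z,  H_1 = 0,  H_2 = Z.

Take the total order 0 < 1 < 2 < 3 on the vertex set. Then K (dimension 2) consists of the simplices:

  0-simplices (4): [0], [1], [2], [3]
  1-simplices (6): [0,1], [0,2], [0,3], [1,2], [1,3], [2,3]
  2-simplices (4): [0,1,2], [0,1,3], [0,2,3], [1,2,3]

so the chain groups are C_0 ≅ Z^4, C_1 ≅ Z^6, C_2 ≅ Z^4.

Boundary ∂_1: C_1 → C_0 is given by ∂[p,q] = [q] − [p]. For instance
  ∂[2,3] = [3] − [2].
The 4×6 boundary matrix has rank 3 and Smith normal form diag(1,1,1).

The boundary map ∂_2: C_2 → C_1 acts by ∂[p,q,r] = [q,r] − [p,r] + [p,q]. For instance
  ∂[0,1,3] = [1,3] − [0,3] + [0,1],
  ∂[0,2,3] = [2,3] − [0,3] + [0,2].
This gives a 6×4 integer matrix of rank 3; reducing to Smith normal form yields diagonal entries (1,1,1).

Reading off H_k = ker ∂_k / im ∂_{k+1}:

  H_0: rank C_0 − rank ∂_1 = 4 − 3 = 1, and the invariant factors of ∂_1 are all 1, so H_0 ≅ Z.
  H_1: rank ker ∂_1 − rank ∂_2 = (6 − 3) − 3 = 0, and the invariant factors of ∂_2 are all 1, so H_1 ≅ 0.
  H_2: rank ker ∂_2 − rank ∂_3 = (4 − 3) − 0 = 1, and there is no ∂_3, so H_2 ≅ Z.

As a check, the Euler characteristic is 4 − 6 + 4 = 2, which agrees with 1 − 0 + 1 = 2.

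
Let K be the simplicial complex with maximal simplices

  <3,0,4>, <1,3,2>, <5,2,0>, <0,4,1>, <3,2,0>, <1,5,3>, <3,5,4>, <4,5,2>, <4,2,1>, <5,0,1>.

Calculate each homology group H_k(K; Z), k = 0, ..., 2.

Order the vertices as 0 < 1 < 2 < 3 < 4 < 5. Listing each simplex with vertices in this order, K has dimension 2 with simplices:

  0-simplices (6): [0], [1], [2], [3], [4], [5]
  1-simplices (15): [0,1], [0,2], [0,3], [0,4], [0,5], [1,2], [1,3], [1,4], [1,5], [2,3], [2,4], [2,5], [3,4], [3,5], [4,5]
  2-simplices (10): [0,1,4], [0,1,5], [0,2,3], [0,2,5], [0,3,4], [1,2,3], [1,2,4], [1,3,5], [2,4,5], [3,4,5]

so the chain groups are C_0 ≅ Z^6, C_1 ≅ Z^15, C_2 ≅ Z^10.

The boundary map ∂_1: C_1 → C_0 sends each edge [p,q] (with p < q) to q − p.
As a 6×15 matrix over Z this has rank 5, with invariant factors (1,1,1,1,1).

Boundary ∂_2: C_2 → C_1 acts by ∂[p,q,r] = [q,r] − [p,r] + [p,q]. For instance
  ∂[3,4,5] = [4,5] − [3,5] + [3,4],
  ∂[1,2,4] = [2,4] − [1,4] + [1,2].
As a 15×10 matrix over Z this has rank 10, with invariant factors (1,1,1,1,1,1,1,1,1,2).

From H_k ≅ ker(∂_k) / im(∂_{k+1}) we obtain:

  H_0: rank C_0 − rank ∂_1 = 6 − 5 = 1, and the invariant factors of ∂_1 are all 1, so H_0 ≅ Z.
  H_1: rank ker ∂_1 − rank ∂_2 = (15 − 5) − 10 = 0, and ∂_2 has invariant factor 2 > 1, so H_1 ≅ Z/2.
  H_2: rank ker ∂_2 − rank ∂_3 = (10 − 10) − 0 = 0, and there is no ∂_3, so H_2 ≅ 0.

H_0 = Z,  H_1 = Z/2,  H_2 = 0.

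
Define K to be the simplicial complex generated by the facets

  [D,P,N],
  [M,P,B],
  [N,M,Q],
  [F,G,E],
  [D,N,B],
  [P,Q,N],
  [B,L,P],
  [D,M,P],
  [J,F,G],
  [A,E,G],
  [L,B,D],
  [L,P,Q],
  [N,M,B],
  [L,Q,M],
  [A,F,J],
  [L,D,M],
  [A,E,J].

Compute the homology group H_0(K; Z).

H_0 = Z^2.

K has 12 vertices, 28 edges, 17 triangles.
rank ∂_0 = 0, rank ∂_1 = 10 ⇒ b_0 = 12 − 0 − 10 = 2; all invariant factors of ∂_1 are 1 so no torsion. So H_0 ≅ Z^2.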